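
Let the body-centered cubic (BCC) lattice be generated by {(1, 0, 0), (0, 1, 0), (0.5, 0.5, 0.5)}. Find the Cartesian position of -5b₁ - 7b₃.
(-8.5, -3.5, -3.5)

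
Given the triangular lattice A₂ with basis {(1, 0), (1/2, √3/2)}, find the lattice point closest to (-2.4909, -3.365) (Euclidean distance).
(-2, -3.464)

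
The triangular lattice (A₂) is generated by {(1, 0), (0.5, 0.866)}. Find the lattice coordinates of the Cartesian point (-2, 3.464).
-4b₁ + 4b₂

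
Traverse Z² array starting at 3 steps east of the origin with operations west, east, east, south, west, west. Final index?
(2, -1)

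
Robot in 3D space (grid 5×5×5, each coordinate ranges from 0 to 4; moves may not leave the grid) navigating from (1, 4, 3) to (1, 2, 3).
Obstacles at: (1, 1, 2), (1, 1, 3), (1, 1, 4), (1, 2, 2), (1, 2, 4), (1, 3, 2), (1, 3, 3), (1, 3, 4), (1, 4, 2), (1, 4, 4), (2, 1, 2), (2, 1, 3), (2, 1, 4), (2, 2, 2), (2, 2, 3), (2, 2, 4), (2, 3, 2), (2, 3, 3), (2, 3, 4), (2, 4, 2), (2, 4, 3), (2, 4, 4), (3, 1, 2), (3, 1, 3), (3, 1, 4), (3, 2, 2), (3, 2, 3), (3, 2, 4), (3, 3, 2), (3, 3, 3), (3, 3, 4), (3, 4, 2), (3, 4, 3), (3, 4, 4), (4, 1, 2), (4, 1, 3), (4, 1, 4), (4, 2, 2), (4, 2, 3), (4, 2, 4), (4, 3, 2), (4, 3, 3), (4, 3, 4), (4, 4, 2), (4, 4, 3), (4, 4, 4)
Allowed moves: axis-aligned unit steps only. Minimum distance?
4
(one shortest path: (1, 4, 3) → (0, 4, 3) → (0, 3, 3) → (0, 2, 3) → (1, 2, 3))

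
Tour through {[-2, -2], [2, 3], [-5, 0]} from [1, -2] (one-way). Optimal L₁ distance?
18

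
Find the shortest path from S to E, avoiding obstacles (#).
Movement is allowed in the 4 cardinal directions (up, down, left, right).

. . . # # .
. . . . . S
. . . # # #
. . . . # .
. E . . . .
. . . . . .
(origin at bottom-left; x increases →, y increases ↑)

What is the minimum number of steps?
7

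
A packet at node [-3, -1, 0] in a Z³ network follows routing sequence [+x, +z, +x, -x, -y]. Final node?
(-2, -2, 1)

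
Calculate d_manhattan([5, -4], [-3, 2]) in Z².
14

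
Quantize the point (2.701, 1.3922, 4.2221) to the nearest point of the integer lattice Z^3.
(3, 1, 4)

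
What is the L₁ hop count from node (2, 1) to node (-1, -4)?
8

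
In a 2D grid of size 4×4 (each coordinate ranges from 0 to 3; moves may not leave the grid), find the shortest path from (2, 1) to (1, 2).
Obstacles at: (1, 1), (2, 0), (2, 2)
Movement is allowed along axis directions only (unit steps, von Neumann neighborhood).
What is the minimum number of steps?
6
(one shortest path: (2, 1) → (3, 1) → (3, 2) → (3, 3) → (2, 3) → (1, 3) → (1, 2))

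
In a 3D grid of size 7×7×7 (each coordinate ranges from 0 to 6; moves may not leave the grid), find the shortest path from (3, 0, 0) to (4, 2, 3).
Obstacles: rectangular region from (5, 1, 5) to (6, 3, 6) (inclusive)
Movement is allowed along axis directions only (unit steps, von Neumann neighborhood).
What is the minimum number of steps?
6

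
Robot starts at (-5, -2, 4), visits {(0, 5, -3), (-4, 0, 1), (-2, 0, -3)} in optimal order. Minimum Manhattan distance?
19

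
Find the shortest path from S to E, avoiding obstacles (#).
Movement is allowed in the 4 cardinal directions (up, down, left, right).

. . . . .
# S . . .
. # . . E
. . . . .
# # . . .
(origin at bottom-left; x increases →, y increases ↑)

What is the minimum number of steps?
4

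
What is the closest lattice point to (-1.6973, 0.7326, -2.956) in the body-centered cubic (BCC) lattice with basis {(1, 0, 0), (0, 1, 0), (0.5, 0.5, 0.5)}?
(-2, 1, -3)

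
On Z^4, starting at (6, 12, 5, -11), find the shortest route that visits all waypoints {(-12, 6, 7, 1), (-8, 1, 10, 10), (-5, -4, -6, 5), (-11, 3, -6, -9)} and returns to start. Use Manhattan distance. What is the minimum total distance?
154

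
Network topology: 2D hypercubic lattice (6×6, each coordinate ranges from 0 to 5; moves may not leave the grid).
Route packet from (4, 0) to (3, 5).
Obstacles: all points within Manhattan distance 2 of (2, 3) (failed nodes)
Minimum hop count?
8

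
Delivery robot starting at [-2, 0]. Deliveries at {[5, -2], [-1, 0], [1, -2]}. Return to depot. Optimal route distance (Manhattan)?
18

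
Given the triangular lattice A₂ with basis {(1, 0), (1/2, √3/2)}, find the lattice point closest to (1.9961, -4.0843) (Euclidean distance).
(1.5, -4.33)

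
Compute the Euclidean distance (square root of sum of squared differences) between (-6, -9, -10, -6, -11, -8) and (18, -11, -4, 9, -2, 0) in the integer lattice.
31.4006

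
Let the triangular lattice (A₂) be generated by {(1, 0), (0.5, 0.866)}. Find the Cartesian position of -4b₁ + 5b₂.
(-1.5, 4.33)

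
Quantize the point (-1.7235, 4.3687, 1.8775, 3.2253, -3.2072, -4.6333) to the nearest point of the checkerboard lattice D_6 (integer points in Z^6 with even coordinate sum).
(-2, 5, 2, 3, -3, -5)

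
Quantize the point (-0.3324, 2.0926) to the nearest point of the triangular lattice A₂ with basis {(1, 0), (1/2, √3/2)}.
(0, 1.732)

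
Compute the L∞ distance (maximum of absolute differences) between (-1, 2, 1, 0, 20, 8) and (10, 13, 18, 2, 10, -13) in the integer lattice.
21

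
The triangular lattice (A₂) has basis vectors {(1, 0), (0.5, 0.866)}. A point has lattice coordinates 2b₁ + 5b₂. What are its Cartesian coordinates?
(4.5, 4.33)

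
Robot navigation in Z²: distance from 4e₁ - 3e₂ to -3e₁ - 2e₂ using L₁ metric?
8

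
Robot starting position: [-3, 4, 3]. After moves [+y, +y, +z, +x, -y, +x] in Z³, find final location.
(-1, 5, 4)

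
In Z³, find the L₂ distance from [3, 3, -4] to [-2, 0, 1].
7.68115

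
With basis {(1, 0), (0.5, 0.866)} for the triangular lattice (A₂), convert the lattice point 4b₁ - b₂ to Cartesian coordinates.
(3.5, -0.866)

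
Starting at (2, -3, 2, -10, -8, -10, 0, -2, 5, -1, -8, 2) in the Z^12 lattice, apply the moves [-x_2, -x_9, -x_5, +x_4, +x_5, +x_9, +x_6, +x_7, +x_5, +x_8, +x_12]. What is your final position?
(2, -4, 2, -9, -7, -9, 1, -1, 5, -1, -8, 3)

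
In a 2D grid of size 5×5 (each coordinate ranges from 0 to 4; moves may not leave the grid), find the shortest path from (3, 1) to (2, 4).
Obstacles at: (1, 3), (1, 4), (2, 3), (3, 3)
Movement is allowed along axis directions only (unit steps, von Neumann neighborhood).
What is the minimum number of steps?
6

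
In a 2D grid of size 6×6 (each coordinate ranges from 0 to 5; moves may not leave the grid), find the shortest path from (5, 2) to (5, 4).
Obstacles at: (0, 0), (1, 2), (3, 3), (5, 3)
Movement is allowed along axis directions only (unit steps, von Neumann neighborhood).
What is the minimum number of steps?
4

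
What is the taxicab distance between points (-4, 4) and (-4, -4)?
8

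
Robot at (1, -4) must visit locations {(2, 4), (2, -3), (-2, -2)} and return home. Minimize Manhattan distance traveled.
24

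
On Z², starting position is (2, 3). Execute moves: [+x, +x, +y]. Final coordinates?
(4, 4)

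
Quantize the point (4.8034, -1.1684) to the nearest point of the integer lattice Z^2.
(5, -1)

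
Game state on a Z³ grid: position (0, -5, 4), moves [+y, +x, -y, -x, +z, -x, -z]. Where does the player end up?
(-1, -5, 4)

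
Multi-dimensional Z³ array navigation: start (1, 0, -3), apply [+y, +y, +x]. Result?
(2, 2, -3)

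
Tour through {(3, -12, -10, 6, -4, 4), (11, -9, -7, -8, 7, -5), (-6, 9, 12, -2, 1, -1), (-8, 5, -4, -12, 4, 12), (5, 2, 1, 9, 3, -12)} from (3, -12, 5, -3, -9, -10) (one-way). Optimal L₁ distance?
245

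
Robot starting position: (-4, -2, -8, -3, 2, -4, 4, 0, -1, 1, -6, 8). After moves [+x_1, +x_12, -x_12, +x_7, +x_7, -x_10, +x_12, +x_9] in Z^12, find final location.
(-3, -2, -8, -3, 2, -4, 6, 0, 0, 0, -6, 9)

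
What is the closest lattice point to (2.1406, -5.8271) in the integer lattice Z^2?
(2, -6)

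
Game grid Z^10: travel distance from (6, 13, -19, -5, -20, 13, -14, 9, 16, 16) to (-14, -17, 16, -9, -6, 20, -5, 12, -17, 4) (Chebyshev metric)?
35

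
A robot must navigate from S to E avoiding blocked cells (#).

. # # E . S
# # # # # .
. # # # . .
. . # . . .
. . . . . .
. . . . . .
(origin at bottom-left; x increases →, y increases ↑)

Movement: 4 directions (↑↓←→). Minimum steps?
2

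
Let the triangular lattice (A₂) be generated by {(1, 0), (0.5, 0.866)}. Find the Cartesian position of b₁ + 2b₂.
(2, 1.732)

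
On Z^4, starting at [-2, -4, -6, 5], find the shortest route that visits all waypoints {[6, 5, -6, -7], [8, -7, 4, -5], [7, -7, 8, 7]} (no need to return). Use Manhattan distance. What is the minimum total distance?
71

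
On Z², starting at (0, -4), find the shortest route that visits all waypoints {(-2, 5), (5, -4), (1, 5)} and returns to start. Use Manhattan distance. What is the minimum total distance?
32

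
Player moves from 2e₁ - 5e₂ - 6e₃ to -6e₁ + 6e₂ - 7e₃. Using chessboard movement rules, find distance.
11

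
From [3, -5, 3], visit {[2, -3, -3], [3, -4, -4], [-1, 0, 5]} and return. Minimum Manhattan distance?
36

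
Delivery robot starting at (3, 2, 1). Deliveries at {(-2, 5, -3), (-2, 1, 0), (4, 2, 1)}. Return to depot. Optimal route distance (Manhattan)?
28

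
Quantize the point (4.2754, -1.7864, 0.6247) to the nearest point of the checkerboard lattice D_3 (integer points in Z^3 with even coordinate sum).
(4, -2, 0)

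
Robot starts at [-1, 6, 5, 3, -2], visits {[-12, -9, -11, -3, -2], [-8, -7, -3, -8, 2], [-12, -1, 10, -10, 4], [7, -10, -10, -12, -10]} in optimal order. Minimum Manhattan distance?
130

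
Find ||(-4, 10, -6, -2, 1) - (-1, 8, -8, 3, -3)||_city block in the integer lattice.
16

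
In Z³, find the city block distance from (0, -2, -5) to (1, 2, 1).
11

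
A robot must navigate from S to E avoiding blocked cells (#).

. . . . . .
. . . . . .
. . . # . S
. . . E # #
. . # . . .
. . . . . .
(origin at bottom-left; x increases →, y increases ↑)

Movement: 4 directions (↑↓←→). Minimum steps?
7
(one shortest path: (5, 3) → (4, 3) → (4, 4) → (3, 4) → (2, 4) → (2, 3) → (2, 2) → (3, 2))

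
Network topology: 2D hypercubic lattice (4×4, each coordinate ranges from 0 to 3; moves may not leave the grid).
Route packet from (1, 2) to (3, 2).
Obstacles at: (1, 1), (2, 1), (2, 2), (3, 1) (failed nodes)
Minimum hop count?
4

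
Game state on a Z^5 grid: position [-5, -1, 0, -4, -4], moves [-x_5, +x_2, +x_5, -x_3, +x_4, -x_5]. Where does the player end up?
(-5, 0, -1, -3, -5)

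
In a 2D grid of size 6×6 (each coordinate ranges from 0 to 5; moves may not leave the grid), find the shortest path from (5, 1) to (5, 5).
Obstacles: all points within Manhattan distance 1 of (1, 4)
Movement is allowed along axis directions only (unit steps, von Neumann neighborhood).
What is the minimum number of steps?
4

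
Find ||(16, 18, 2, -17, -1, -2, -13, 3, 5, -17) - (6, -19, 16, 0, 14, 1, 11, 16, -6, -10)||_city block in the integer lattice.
151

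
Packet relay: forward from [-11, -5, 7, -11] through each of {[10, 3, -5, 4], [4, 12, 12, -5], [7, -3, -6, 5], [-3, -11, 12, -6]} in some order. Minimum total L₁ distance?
107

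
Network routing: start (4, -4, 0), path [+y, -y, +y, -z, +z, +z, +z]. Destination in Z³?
(4, -3, 2)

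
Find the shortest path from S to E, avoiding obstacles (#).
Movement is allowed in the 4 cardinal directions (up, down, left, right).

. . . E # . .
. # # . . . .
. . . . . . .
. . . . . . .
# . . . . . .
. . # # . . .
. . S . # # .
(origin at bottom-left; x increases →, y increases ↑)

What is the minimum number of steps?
9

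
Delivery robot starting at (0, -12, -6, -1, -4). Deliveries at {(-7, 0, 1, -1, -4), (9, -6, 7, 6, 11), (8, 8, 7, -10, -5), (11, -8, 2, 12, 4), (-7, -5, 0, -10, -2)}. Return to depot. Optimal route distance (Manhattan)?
194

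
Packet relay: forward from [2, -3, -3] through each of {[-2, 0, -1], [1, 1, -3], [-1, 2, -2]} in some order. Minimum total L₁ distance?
13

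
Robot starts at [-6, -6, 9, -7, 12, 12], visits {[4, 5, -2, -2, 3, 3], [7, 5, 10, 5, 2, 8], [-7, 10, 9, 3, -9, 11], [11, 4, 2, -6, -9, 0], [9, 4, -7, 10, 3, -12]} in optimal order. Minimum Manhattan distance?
195
(one optimal route: (-6, -6, 9, -7, 12, 12) → (-7, 10, 9, 3, -9, 11) → (7, 5, 10, 5, 2, 8) → (4, 5, -2, -2, 3, 3) → (11, 4, 2, -6, -9, 0) → (9, 4, -7, 10, 3, -12))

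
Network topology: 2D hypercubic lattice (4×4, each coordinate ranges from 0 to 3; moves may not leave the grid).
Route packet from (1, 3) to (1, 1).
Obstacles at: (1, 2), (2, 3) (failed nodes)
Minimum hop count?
4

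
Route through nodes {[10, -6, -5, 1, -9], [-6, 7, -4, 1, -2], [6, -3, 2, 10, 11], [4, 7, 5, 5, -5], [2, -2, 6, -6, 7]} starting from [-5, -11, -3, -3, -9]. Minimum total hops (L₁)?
153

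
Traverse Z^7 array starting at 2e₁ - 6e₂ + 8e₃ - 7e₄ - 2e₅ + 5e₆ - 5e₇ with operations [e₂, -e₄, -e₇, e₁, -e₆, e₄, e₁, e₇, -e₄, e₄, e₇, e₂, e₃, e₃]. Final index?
(4, -4, 10, -7, -2, 4, -4)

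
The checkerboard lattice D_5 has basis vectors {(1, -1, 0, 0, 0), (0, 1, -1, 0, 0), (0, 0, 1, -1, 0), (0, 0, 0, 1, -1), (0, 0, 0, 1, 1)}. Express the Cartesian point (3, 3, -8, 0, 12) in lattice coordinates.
3b₁ + 6b₂ - 2b₃ - 7b₄ + 5b₅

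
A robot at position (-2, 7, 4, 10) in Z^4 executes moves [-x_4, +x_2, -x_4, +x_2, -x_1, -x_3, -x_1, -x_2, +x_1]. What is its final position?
(-3, 8, 3, 8)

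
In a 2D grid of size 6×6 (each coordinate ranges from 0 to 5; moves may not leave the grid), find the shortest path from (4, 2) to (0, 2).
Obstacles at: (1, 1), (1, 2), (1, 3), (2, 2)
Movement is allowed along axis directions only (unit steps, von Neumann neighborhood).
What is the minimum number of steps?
8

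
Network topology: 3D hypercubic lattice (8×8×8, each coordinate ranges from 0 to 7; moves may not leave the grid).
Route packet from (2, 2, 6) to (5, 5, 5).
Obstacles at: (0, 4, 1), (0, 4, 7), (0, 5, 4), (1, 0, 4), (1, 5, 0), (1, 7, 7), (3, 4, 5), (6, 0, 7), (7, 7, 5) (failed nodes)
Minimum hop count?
7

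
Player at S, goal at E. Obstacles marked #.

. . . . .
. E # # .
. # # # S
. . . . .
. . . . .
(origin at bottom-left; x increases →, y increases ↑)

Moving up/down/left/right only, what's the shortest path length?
6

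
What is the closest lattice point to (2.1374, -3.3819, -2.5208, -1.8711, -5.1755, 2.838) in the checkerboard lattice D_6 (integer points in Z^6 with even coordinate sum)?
(2, -3, -3, -2, -5, 3)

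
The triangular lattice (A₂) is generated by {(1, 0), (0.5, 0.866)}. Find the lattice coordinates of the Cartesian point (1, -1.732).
2b₁ - 2b₂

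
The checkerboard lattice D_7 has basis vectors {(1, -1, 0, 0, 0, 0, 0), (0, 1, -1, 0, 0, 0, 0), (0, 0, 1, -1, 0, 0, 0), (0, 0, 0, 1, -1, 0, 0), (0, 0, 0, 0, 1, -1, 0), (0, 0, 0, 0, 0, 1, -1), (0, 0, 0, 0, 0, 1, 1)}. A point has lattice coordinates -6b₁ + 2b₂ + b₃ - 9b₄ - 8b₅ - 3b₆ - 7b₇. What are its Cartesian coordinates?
(-6, 8, -1, -10, 1, -2, -4)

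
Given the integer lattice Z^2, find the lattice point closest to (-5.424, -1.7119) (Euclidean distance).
(-5, -2)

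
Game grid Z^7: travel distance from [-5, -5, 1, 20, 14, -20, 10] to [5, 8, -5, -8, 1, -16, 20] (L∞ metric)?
28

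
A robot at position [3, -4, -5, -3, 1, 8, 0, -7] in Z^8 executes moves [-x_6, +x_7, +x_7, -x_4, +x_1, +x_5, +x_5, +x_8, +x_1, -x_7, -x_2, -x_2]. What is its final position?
(5, -6, -5, -4, 3, 7, 1, -6)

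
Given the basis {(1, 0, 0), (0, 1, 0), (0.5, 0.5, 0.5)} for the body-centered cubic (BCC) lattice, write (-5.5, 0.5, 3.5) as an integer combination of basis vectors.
-9b₁ - 3b₂ + 7b₃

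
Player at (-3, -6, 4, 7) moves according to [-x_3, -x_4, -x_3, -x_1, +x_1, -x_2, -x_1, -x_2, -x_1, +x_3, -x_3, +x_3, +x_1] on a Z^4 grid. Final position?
(-4, -8, 3, 6)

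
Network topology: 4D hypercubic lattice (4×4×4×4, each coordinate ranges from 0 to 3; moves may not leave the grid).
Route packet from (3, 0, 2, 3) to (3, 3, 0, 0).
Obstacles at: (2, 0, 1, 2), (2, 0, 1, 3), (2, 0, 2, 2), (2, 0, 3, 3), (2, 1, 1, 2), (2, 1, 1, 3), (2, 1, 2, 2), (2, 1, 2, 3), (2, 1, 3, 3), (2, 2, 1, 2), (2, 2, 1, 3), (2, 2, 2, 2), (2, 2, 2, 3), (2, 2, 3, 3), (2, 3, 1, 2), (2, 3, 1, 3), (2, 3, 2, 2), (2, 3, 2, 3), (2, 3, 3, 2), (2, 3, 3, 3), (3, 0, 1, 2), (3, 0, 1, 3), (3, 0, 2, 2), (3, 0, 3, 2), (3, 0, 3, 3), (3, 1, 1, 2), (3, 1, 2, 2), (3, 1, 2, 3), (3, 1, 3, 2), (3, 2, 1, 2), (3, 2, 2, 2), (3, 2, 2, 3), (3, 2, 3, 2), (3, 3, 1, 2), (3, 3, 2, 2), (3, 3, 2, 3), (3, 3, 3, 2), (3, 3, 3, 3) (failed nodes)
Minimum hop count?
12
(one shortest path: (3, 0, 2, 3) → (2, 0, 2, 3) → (1, 0, 2, 3) → (1, 1, 2, 3) → (1, 2, 2, 3) → (1, 3, 2, 3) → (1, 3, 1, 3) → (1, 3, 0, 3) → (2, 3, 0, 3) → (3, 3, 0, 3) → (3, 3, 0, 2) → (3, 3, 0, 1) → (3, 3, 0, 0))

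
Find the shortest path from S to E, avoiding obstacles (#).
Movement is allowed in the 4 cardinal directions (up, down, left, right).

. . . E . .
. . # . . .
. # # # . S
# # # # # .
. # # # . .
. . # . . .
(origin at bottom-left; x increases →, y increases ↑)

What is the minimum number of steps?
4
(one shortest path: (5, 3) → (4, 3) → (4, 4) → (3, 4) → (3, 5))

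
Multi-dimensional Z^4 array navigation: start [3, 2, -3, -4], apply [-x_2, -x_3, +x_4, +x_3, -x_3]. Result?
(3, 1, -4, -3)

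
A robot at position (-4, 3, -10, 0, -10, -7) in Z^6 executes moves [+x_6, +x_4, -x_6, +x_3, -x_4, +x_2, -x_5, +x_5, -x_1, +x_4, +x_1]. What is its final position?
(-4, 4, -9, 1, -10, -7)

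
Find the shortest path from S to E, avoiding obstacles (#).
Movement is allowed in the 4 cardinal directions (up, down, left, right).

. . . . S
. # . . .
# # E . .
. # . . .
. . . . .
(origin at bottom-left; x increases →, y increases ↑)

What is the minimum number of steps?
4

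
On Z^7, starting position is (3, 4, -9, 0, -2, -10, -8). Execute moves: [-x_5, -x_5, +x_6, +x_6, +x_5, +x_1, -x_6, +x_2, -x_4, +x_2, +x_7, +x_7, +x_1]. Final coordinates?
(5, 6, -9, -1, -3, -9, -6)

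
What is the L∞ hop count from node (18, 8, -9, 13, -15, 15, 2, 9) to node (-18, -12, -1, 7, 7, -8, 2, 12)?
36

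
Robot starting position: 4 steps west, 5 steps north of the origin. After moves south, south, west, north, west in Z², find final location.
(-6, 4)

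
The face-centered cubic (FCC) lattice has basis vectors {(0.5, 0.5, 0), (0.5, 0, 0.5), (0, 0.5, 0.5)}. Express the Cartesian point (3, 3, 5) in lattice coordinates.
b₁ + 5b₂ + 5b₃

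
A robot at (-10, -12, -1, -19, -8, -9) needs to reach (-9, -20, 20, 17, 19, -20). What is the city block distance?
104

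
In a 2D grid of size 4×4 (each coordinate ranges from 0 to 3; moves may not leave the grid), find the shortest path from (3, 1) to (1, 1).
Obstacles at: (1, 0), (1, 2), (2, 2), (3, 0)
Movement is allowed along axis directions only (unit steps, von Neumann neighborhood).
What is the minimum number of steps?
2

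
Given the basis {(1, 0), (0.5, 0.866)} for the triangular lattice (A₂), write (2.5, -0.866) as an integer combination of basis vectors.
3b₁ - b₂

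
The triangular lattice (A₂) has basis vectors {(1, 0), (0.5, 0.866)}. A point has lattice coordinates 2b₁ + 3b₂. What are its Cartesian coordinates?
(3.5, 2.598)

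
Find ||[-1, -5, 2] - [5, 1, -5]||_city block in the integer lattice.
19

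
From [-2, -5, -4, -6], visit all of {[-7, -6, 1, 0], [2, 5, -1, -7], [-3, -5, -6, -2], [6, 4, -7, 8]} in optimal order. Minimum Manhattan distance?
76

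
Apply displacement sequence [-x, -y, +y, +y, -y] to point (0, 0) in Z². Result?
(-1, 0)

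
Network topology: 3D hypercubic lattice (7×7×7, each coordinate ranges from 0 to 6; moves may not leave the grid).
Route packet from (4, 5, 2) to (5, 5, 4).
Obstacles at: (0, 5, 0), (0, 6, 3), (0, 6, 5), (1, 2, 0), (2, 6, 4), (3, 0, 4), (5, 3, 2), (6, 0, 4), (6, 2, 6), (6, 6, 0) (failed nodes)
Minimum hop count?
3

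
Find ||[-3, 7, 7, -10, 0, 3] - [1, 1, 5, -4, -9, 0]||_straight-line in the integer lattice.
13.4907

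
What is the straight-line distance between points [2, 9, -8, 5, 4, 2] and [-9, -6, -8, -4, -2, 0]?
21.6102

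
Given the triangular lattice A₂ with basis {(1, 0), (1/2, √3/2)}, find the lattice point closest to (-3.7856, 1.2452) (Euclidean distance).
(-3.5, 0.866)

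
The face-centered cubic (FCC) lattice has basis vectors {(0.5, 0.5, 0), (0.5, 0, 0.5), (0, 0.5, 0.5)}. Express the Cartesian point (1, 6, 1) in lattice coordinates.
6b₁ - 4b₂ + 6b₃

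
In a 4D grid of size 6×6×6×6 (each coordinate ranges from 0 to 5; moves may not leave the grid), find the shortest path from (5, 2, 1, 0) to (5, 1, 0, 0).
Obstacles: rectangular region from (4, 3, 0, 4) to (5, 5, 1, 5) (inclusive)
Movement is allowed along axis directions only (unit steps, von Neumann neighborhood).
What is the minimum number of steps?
2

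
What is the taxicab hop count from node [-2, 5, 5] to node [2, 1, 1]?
12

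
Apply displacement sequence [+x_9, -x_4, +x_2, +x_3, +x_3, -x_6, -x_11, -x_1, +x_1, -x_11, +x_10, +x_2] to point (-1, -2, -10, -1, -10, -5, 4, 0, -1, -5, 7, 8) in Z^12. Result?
(-1, 0, -8, -2, -10, -6, 4, 0, 0, -4, 5, 8)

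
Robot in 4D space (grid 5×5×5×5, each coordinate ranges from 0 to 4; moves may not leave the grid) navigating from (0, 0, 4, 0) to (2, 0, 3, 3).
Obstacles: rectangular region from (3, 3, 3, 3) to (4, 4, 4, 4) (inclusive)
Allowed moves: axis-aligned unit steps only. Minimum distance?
6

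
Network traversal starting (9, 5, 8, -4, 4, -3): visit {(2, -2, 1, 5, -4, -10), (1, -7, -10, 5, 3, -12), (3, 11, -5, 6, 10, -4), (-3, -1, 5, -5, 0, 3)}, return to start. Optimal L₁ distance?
178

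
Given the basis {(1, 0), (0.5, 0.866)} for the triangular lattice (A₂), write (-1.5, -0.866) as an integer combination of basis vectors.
-b₁ - b₂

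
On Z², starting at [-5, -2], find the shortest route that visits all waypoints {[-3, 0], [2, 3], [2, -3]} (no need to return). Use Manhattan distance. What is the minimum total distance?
18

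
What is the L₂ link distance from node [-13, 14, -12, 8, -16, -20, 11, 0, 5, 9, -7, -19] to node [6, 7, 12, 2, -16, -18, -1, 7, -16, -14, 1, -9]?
48.5077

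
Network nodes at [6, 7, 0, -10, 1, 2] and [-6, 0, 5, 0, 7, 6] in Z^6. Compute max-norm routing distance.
12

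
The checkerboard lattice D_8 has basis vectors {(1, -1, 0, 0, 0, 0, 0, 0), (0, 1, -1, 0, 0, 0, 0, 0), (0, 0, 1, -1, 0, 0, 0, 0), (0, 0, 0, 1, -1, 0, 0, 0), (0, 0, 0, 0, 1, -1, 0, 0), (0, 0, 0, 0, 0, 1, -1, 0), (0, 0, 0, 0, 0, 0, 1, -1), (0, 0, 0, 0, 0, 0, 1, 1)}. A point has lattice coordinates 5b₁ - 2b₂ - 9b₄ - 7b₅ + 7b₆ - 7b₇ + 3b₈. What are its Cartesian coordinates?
(5, -7, 2, -9, 2, 14, -11, 10)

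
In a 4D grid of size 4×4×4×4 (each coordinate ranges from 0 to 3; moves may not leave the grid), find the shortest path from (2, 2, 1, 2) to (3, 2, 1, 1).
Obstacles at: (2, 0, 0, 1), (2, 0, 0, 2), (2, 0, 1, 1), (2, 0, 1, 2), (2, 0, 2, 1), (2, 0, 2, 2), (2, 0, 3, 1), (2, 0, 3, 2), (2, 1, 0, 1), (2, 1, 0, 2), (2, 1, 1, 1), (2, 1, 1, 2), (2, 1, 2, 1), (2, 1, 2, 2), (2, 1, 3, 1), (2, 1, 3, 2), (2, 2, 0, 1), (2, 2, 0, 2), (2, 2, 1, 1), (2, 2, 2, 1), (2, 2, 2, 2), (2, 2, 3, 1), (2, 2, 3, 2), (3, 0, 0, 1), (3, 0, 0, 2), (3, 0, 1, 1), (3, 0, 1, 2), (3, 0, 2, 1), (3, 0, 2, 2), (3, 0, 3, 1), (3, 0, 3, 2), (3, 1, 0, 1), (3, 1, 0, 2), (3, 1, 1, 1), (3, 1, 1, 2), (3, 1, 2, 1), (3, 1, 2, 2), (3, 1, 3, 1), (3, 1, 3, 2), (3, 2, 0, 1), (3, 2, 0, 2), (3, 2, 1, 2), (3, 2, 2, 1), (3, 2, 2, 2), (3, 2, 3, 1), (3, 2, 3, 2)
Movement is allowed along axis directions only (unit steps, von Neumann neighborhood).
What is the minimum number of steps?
4
(one shortest path: (2, 2, 1, 2) → (2, 3, 1, 2) → (3, 3, 1, 2) → (3, 3, 1, 1) → (3, 2, 1, 1))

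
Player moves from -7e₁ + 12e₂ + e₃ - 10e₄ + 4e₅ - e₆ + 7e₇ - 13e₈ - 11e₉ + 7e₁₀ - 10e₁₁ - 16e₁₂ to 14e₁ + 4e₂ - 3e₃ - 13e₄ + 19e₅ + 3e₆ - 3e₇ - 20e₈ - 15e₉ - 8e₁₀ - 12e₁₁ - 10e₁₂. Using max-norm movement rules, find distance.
21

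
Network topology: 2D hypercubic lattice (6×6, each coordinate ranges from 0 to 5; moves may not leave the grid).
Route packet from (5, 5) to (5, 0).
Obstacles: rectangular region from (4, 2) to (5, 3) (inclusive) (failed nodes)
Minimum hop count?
9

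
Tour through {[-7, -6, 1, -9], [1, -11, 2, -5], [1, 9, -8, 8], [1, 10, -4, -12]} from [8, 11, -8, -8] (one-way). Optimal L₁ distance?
100
(one optimal route: (8, 11, -8, -8) → (1, 9, -8, 8) → (1, 10, -4, -12) → (-7, -6, 1, -9) → (1, -11, 2, -5))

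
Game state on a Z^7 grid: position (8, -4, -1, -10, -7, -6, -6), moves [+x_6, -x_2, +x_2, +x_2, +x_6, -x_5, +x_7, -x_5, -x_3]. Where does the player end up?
(8, -3, -2, -10, -9, -4, -5)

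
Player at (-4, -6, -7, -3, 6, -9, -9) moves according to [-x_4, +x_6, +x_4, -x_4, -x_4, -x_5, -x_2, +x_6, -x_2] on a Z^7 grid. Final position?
(-4, -8, -7, -5, 5, -7, -9)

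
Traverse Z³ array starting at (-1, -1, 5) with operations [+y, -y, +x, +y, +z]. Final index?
(0, 0, 6)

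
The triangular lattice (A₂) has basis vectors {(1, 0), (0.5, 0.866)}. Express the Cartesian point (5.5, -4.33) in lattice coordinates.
8b₁ - 5b₂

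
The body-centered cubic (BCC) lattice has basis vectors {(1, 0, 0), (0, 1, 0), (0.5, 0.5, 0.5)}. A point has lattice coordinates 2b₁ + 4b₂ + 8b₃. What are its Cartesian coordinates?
(6, 8, 4)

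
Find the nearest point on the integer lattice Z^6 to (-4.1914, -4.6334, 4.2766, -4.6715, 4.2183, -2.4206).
(-4, -5, 4, -5, 4, -2)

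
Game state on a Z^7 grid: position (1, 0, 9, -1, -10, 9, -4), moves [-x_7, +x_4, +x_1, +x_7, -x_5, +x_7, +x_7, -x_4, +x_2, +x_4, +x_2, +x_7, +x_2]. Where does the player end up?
(2, 3, 9, 0, -11, 9, -1)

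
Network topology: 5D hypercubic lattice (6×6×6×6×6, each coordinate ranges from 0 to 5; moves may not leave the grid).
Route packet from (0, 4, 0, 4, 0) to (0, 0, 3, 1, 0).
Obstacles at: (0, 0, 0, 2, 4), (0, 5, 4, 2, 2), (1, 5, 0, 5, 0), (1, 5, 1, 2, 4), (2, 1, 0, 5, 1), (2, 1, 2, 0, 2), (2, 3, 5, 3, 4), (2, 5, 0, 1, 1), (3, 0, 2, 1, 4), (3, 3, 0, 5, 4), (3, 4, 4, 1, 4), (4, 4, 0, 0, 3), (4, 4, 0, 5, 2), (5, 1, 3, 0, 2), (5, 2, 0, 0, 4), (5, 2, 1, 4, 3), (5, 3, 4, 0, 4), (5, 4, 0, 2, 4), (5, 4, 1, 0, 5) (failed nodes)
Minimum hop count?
10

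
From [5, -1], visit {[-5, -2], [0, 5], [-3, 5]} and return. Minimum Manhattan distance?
34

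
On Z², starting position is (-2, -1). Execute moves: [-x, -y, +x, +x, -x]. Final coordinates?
(-2, -2)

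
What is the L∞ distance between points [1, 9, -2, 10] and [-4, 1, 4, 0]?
10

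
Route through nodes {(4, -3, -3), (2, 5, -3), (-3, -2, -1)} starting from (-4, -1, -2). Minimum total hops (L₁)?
23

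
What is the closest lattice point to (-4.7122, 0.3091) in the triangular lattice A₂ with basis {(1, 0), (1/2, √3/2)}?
(-5, 0)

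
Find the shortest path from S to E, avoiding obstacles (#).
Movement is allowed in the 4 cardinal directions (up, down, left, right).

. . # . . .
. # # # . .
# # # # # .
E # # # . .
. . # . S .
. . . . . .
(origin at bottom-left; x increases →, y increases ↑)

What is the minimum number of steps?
7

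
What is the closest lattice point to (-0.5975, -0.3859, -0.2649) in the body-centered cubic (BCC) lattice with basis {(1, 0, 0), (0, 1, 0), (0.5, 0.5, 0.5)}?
(-0.5, -0.5, -0.5)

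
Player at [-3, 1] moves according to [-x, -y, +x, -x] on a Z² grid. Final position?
(-4, 0)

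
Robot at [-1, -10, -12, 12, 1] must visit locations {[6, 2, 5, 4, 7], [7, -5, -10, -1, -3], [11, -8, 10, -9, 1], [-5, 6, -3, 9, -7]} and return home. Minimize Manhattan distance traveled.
192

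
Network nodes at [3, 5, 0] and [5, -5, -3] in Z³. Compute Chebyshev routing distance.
10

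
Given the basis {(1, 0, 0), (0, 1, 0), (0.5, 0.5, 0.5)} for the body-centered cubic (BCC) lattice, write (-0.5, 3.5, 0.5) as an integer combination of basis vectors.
-b₁ + 3b₂ + b₃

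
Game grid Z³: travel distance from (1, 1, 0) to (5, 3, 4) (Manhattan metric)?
10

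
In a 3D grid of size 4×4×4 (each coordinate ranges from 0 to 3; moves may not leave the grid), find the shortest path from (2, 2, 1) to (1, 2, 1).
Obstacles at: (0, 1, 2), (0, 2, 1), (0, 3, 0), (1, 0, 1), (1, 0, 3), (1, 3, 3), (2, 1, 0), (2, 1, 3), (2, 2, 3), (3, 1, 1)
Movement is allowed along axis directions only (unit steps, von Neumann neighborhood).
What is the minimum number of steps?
1
(one shortest path: (2, 2, 1) → (1, 2, 1))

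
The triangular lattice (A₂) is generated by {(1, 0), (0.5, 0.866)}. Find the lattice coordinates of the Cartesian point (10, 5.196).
7b₁ + 6b₂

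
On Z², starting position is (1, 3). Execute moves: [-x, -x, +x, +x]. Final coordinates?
(1, 3)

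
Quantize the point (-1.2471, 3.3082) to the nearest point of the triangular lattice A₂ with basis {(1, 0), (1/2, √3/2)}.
(-1, 3.464)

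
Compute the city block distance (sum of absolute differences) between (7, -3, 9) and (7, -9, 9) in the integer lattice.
6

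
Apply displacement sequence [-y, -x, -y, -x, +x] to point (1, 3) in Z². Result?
(0, 1)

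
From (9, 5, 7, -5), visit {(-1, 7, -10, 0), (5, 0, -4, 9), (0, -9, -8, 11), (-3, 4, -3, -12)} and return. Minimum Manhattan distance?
138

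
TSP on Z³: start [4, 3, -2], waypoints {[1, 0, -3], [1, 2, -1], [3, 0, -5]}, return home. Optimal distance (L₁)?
20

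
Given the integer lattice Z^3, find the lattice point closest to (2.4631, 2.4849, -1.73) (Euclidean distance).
(2, 2, -2)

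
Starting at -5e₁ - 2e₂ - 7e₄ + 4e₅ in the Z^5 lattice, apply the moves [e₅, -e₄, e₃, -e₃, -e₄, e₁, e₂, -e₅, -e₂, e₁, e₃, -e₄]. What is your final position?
(-3, -2, 1, -10, 4)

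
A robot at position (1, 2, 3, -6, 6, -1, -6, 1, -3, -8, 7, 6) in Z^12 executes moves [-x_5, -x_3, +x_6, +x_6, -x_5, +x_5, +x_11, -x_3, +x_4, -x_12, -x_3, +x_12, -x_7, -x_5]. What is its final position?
(1, 2, 0, -5, 4, 1, -7, 1, -3, -8, 8, 6)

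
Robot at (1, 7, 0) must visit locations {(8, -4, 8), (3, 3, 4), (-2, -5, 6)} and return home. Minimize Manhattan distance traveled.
60
(one optimal route: (1, 7, 0) → (3, 3, 4) → (8, -4, 8) → (-2, -5, 6) → (1, 7, 0))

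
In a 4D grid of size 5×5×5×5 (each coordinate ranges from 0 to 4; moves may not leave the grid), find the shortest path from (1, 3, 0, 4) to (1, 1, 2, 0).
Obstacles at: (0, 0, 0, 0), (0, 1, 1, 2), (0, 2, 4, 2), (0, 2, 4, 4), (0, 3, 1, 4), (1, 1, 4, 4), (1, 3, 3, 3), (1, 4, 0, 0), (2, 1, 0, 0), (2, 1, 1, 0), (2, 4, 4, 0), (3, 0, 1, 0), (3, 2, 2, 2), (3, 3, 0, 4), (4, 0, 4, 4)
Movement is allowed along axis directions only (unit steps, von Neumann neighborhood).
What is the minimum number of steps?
8
(one shortest path: (1, 3, 0, 4) → (1, 2, 0, 4) → (1, 1, 0, 4) → (1, 1, 1, 4) → (1, 1, 2, 4) → (1, 1, 2, 3) → (1, 1, 2, 2) → (1, 1, 2, 1) → (1, 1, 2, 0))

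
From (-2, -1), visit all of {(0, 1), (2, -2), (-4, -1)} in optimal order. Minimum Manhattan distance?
13
(one optimal route: (-2, -1) → (-4, -1) → (0, 1) → (2, -2))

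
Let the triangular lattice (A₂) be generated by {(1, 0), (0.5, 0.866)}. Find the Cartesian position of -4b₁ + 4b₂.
(-2, 3.464)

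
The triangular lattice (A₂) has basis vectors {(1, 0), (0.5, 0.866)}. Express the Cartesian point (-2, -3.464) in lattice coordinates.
-4b₂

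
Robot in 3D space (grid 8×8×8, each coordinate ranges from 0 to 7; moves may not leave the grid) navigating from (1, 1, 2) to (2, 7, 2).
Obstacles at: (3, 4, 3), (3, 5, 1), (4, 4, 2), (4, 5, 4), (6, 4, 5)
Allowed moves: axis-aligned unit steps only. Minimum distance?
7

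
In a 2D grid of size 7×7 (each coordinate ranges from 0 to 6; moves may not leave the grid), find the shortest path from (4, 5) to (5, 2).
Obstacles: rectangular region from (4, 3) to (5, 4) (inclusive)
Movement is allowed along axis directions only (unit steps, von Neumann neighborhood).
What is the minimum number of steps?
6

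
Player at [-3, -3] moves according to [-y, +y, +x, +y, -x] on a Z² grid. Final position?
(-3, -2)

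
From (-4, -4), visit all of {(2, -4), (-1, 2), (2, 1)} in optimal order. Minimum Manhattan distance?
15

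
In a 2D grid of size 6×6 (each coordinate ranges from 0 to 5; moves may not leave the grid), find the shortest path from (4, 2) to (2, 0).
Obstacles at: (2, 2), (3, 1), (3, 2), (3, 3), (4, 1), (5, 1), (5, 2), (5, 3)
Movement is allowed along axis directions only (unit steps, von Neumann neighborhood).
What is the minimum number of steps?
10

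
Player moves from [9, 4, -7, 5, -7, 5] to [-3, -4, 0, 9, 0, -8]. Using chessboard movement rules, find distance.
13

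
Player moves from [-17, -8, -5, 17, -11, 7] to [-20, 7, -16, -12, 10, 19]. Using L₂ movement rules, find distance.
42.2019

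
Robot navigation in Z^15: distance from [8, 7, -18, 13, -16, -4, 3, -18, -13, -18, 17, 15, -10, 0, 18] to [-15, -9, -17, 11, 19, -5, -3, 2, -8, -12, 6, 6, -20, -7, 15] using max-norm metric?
35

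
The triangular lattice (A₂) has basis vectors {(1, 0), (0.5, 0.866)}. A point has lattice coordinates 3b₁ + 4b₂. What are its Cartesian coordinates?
(5, 3.464)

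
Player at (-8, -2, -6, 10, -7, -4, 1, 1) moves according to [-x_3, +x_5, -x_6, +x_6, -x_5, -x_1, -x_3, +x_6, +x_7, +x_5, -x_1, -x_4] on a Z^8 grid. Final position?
(-10, -2, -8, 9, -6, -3, 2, 1)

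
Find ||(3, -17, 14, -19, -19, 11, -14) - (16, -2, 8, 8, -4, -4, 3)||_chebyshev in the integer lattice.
27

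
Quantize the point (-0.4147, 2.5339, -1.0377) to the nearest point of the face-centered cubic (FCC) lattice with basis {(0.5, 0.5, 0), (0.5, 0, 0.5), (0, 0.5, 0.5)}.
(-0.5, 2.5, -1)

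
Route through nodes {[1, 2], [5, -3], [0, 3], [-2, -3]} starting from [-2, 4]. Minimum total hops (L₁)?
20
(one optimal route: (-2, 4) → (0, 3) → (1, 2) → (-2, -3) → (5, -3))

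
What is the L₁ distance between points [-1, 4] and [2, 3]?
4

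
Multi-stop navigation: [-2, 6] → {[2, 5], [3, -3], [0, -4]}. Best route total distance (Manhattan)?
18
(one optimal route: (-2, 6) → (2, 5) → (3, -3) → (0, -4))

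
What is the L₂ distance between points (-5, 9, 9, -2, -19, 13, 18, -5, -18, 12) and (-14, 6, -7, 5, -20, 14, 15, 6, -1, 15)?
28.7228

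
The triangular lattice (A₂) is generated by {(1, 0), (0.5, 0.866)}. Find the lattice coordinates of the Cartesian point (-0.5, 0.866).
-b₁ + b₂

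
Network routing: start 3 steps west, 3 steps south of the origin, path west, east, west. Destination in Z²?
(-4, -3)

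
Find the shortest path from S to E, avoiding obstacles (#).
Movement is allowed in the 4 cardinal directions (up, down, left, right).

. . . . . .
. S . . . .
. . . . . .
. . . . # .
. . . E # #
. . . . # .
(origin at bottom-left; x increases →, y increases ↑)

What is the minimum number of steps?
5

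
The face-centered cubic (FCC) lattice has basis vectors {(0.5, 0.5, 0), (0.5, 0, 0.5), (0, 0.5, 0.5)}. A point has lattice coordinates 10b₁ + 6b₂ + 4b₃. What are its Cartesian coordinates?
(8, 7, 5)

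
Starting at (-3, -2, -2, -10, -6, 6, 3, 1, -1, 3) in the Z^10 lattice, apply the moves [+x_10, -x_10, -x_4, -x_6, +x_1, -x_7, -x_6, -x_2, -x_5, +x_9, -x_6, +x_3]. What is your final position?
(-2, -3, -1, -11, -7, 3, 2, 1, 0, 3)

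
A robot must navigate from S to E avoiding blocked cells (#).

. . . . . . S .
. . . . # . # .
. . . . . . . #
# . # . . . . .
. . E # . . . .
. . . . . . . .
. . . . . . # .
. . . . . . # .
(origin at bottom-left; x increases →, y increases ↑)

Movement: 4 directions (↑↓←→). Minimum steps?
10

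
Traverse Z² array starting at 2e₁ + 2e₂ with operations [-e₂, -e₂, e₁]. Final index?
(3, 0)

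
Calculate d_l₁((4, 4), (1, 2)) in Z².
5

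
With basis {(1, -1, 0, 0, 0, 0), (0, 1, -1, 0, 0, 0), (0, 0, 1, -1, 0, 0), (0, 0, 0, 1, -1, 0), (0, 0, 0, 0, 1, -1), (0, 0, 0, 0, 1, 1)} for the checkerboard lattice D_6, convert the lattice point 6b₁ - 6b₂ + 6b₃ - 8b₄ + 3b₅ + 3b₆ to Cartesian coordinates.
(6, -12, 12, -14, 14, 0)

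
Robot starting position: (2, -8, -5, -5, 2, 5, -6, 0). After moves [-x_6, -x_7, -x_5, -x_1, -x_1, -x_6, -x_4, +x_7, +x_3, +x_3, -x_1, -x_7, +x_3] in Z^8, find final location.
(-1, -8, -2, -6, 1, 3, -7, 0)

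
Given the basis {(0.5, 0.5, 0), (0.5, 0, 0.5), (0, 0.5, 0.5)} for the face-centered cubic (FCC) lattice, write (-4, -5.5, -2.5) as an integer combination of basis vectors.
-7b₁ - b₂ - 4b₃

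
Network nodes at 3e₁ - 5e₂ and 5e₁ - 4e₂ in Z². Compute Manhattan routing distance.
3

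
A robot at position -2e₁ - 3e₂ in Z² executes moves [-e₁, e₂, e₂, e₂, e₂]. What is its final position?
(-3, 1)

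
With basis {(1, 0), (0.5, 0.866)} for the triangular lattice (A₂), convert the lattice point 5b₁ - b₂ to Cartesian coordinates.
(4.5, -0.866)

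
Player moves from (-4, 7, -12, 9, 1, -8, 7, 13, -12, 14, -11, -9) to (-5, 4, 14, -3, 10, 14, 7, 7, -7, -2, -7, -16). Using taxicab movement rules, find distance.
111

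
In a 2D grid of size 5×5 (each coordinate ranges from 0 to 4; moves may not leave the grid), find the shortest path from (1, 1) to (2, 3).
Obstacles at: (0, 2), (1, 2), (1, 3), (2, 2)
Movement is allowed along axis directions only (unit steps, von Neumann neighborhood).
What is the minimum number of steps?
5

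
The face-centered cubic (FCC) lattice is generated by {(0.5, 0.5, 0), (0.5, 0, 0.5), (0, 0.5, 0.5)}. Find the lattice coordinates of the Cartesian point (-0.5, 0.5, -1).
b₁ - 2b₂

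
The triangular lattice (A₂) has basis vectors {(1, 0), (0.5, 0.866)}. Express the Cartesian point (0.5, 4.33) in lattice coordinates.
-2b₁ + 5b₂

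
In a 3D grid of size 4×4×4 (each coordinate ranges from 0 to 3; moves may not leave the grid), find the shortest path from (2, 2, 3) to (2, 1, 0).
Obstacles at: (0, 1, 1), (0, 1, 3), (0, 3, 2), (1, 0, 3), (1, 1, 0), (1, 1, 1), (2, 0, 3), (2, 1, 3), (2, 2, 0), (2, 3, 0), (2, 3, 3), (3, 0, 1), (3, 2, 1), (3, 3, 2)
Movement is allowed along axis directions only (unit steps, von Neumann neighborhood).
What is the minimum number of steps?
4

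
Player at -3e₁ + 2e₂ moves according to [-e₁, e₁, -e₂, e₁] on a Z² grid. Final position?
(-2, 1)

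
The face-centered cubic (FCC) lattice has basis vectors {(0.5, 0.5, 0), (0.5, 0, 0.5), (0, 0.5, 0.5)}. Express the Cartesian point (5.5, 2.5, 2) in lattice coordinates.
6b₁ + 5b₂ - b₃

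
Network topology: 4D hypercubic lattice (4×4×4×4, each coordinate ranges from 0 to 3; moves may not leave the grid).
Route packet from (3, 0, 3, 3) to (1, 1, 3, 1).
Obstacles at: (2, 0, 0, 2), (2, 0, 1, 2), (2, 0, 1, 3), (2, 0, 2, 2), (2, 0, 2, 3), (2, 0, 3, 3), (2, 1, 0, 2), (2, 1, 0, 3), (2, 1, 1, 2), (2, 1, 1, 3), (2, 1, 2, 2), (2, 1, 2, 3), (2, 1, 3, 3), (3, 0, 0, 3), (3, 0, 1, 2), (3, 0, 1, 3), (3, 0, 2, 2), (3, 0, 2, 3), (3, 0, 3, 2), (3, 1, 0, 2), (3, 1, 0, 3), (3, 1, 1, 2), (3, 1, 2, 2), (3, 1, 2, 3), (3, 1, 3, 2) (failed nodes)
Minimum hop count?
7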